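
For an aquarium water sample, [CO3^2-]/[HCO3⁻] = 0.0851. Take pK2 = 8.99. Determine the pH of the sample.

From K2 = [H⁺][CO3^2-]/[HCO3⁻]:  pH = pK2 + log₁₀([CO3^2-]/[HCO3⁻])
log₁₀(0.0851) = -1.070
pH = 8.99 + (-1.070) = 7.92

pH = 7.92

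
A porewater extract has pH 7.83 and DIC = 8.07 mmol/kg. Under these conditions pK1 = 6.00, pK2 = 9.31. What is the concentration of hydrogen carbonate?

α₁ = 1 / (1 + [H⁺]/K1 + K2/[H⁺]) = 1 / (1 + 10^-1.83 + 10^-1.48)
   = 1 / (1 + 0.014791 + 0.033113) = 1/1.0479 = 0.9543
[HCO3⁻] = α₁ × DIC = 0.9543 × 8.07 = 7.70 mmol/kg

[HCO3⁻] = 7.70 mmol/kg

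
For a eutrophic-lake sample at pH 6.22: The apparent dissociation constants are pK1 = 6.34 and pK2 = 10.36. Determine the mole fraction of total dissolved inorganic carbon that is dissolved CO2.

α₀ = 0.569

α₀ = 1 / (1 + K1/[H⁺] + K1K2/[H⁺]²) = 1 / (1 + 10^-0.12 + 10^-4.26)
   = 1 / (1 + 0.75858 + 5.4954×10^-5) = 1/1.7586 = 0.5686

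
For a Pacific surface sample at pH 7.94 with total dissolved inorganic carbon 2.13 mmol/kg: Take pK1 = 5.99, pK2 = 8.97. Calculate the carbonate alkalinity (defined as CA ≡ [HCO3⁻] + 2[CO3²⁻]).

CA = 2.29 mmol/kg

CA = [HCO3⁻] + 2[CO3²⁻] = (α₁ + 2α₂)·DIC
At pH 7.94: [H⁺]/K1 = 10^-1.95 = 0.011220, K2/[H⁺] = 10^-1.03 = 0.093325
α₁ = 1/(1 + 0.011220 + 0.093325) = 1/1.1045 = 0.9053; α₂ = α₁·K2/[H⁺] = 0.08449
α₁ + 2α₂ = 1.0743
CA = 1.0743 × 2.13 = 2.29 mmol/kg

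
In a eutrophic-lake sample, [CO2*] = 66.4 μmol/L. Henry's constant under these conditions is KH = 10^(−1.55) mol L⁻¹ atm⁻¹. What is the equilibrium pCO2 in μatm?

pCO2 = 2360 μatm

KH = 10^(−1.55) = 2.818×10^-2 mol L⁻¹ atm⁻¹
pCO2 = [CO2*]/KH = 66.4×10^-6 / 2.818×10^-2 = 2.36×10^-3 atm = 2360 μatm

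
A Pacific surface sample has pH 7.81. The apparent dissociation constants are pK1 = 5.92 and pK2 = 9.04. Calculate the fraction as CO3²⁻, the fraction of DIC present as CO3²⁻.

α₂ = 1 / (1 + [H⁺]/K2 + [H⁺]²/(K1K2)) = 1 / (1 + 10^+1.23 + 10^-0.66)
   = 1 / (1 + 16.982 + 0.21878) = 1/18.201 = 0.05494

α₂ = 0.0549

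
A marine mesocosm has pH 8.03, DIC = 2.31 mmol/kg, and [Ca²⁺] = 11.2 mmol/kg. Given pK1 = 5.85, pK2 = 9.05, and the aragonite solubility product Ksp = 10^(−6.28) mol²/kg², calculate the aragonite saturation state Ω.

α₂ = 1 / (1 + [H⁺]/K2 + [H⁺]²/(K1K2)) = 1 / (1 + 10^+1.02 + 10^-1.16)
   = 1 / (1 + 10.471 + 0.069183) = 1/11.540 = 0.08665
[CO3²⁻] = α₂ × DIC = 0.08665 × 2.31 = 0.2002 mmol/kg
Ksp = 10^(−6.28) = 5.248×10^-7
Ω = [Ca²⁺][CO3²⁻]/Ksp = (11.2×10^-3)(2.002×10^-4) / 5.248×10^-7 = 4.27

Ω = 4.27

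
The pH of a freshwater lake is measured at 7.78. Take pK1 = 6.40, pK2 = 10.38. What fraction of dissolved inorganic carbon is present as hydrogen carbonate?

α₁ = 1 / (1 + [H⁺]/K1 + K2/[H⁺]) = 1 / (1 + 10^-1.38 + 10^-2.60)
   = 1 / (1 + 0.041687 + 0.0025119) = 1/1.0442 = 0.9577

α₁ = 0.958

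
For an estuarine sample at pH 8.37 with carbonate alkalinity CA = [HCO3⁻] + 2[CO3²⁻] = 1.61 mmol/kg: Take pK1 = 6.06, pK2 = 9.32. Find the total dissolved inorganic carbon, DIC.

CA = [HCO3⁻] + 2[CO3²⁻] = (α₁ + 2α₂)·DIC
At pH 8.37: [H⁺]/K1 = 10^-2.31 = 0.0048978, K2/[H⁺] = 10^-0.95 = 0.11220
α₁ = 1/(1 + 0.0048978 + 0.11220) = 1/1.1171 = 0.8952; α₂ = α₁·K2/[H⁺] = 0.1004
α₁ + 2α₂ = 1.0961
DIC = CA / (α₁ + 2α₂) = 1.61 / 1.0961 = 1.47 mmol/kg

DIC = 1.47 mmol/kg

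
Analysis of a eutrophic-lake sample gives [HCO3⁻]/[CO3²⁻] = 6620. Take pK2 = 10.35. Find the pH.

From K2 = [H⁺][CO3²⁻]/[HCO3⁻]:  pH = pK2 − log₁₀([HCO3⁻]/[CO3²⁻])
log₁₀(6620) = +3.821
pH = 10.35 − (+3.821) = 6.53

pH = 6.53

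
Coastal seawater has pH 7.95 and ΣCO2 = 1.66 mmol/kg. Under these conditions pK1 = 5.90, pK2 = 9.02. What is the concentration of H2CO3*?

α₀ = 1 / (1 + K1/[H⁺] + K1K2/[H⁺]²) = 1 / (1 + 10^+2.05 + 10^+0.98)
   = 1 / (1 + 112.20 + 9.5499) = 1/122.75 = 0.008147
[CO2*] = α₀ × DIC = 0.008147 × 1.66 = 0.0135 mmol/kg = 13.5 μmol/kg

[CO2*] = 13.5 μmol/kg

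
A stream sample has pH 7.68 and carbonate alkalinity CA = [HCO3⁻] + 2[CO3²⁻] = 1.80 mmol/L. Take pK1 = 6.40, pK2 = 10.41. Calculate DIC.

DIC = 1.89 mmol/L

CA = [HCO3⁻] + 2[CO3²⁻] = (α₁ + 2α₂)·DIC
At pH 7.68: [H⁺]/K1 = 10^-1.28 = 0.052481, K2/[H⁺] = 10^-2.73 = 0.0018621
α₁ = 1/(1 + 0.052481 + 0.0018621) = 1/1.0543 = 0.9485; α₂ = α₁·K2/[H⁺] = 0.001766
α₁ + 2α₂ = 0.9520
DIC = CA / (α₁ + 2α₂) = 1.80 / 0.9520 = 1.89 mmol/L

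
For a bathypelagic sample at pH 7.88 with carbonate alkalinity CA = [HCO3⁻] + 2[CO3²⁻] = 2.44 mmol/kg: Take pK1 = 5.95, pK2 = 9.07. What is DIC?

CA = [HCO3⁻] + 2[CO3²⁻] = (α₁ + 2α₂)·DIC
At pH 7.88: [H⁺]/K1 = 10^-1.93 = 0.011749, K2/[H⁺] = 10^-1.19 = 0.064565
α₁ = 1/(1 + 0.011749 + 0.064565) = 1/1.0763 = 0.9291; α₂ = α₁·K2/[H⁺] = 0.05999
α₁ + 2α₂ = 1.0491
DIC = CA / (α₁ + 2α₂) = 2.44 / 1.0491 = 2.33 mmol/kg

DIC = 2.33 mmol/kg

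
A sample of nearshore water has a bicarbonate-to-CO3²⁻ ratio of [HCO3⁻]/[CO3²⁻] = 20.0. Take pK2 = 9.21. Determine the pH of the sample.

From K2 = [H⁺][CO3²⁻]/[HCO3⁻]:  pH = pK2 − log₁₀([HCO3⁻]/[CO3²⁻])
log₁₀(20.0) = +1.301
pH = 9.21 − (+1.301) = 7.91

pH = 7.91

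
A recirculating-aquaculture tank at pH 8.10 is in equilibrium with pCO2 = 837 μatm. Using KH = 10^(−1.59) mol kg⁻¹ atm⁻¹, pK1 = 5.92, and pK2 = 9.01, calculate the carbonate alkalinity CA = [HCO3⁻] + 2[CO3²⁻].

CA = 4.06 mmol/kg

[CO2*] = KH · pCO2 = 10^(−1.59) × 837×10^-6 = 2.151×10^-5 mol/kg
α₀ = 1/(1 + K1/[H⁺] + K1K2/[H⁺]²) = 1/(1 + 10^+2.18 + 10^+1.27) = 0.005849
DIC = [CO2*]/α₀ = 2.151×10^-5 / 0.005849 = 3.678 mmol/kg
CA = (α₁ + 2α₂)·DIC = (0.8852 + 2×0.1089) × 3.678 = 4.06 mmol/kg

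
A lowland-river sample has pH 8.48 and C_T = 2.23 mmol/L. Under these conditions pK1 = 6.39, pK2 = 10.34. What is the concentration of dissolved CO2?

α₀ = 1 / (1 + K1/[H⁺] + K1K2/[H⁺]²) = 1 / (1 + 10^+2.09 + 10^+0.23)
   = 1 / (1 + 123.03 + 1.6982) = 1/125.73 = 0.007954
[CO2*] = α₀ × DIC = 0.007954 × 2.23 = 0.0177 mmol/L = 17.7 μmol/L

[CO2*] = 17.7 μmol/L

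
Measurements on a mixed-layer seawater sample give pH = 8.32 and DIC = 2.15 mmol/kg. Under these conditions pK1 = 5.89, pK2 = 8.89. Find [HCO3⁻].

[HCO3⁻] = 1.69 mmol/kg

α₁ = 1 / (1 + [H⁺]/K1 + K2/[H⁺]) = 1 / (1 + 10^-2.43 + 10^-0.57)
   = 1 / (1 + 0.0037154 + 0.26915) = 1/1.2729 = 0.7856
[HCO3⁻] = α₁ × DIC = 0.7856 × 2.15 = 1.69 mmol/kg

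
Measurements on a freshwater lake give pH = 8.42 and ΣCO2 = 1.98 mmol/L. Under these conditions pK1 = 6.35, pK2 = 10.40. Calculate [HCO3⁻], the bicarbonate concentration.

α₁ = 1 / (1 + [H⁺]/K1 + K2/[H⁺]) = 1 / (1 + 10^-2.07 + 10^-1.98)
   = 1 / (1 + 0.0085114 + 0.010471) = 1/1.0190 = 0.9814
[HCO3⁻] = α₁ × DIC = 0.9814 × 1.98 = 1.94 mmol/L

[HCO3⁻] = 1.94 mmol/L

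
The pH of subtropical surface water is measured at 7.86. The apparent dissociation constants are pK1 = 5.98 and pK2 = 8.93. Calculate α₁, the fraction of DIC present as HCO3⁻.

α₁ = 1 / (1 + [H⁺]/K1 + K2/[H⁺]) = 1 / (1 + 10^-1.88 + 10^-1.07)
   = 1 / (1 + 0.013183 + 0.085114) = 1/1.0983 = 0.9105

α₁ = 0.911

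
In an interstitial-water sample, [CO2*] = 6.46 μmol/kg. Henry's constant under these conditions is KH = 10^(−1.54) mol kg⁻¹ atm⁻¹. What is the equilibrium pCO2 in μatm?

pCO2 = 224 μatm

KH = 10^(−1.54) = 2.884×10^-2 mol kg⁻¹ atm⁻¹
pCO2 = [CO2*]/KH = 6.46×10^-6 / 2.884×10^-2 = 2.24×10^-4 atm = 224 μatm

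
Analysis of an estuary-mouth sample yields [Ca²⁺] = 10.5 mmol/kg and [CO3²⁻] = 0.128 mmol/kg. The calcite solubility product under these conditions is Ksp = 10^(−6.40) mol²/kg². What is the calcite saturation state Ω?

Ω = 3.38

Ksp = 10^(−6.40) = 3.981×10^-7
Ω = [Ca²⁺][CO3²⁻]/Ksp = (10.5×10^-3)(0.128×10^-3) / 3.981×10^-7 = 3.38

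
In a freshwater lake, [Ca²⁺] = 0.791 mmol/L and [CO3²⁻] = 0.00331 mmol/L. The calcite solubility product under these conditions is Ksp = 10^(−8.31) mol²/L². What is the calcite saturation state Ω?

Ksp = 10^(−8.31) = 4.898×10^-9
Ω = [Ca²⁺][CO3²⁻]/Ksp = (0.791×10^-3)(0.00331×10^-3) / 4.898×10^-9 = 0.535

Ω = 0.535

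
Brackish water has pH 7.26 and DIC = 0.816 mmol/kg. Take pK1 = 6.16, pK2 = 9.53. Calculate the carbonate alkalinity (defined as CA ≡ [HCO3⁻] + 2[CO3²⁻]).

CA = [HCO3⁻] + 2[CO3²⁻] = (α₁ + 2α₂)·DIC
At pH 7.26: [H⁺]/K1 = 10^-1.10 = 0.079433, K2/[H⁺] = 10^-2.27 = 0.0053703
α₁ = 1/(1 + 0.079433 + 0.0053703) = 1/1.0848 = 0.9218; α₂ = α₁·K2/[H⁺] = 0.004951
α₁ + 2α₂ = 0.9317
CA = 0.9317 × 0.816 = 0.760 mmol/kg

CA = 0.760 mmol/kg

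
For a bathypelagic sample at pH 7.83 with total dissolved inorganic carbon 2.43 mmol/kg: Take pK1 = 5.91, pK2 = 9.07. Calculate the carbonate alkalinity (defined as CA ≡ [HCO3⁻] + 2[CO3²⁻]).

CA = [HCO3⁻] + 2[CO3²⁻] = (α₁ + 2α₂)·DIC
At pH 7.83: [H⁺]/K1 = 10^-1.92 = 0.012023, K2/[H⁺] = 10^-1.24 = 0.057544
α₁ = 1/(1 + 0.012023 + 0.057544) = 1/1.0696 = 0.9350; α₂ = α₁·K2/[H⁺] = 0.05380
α₁ + 2α₂ = 1.0426
CA = 1.0426 × 2.43 = 2.53 mmol/kg

CA = 2.53 mmol/kg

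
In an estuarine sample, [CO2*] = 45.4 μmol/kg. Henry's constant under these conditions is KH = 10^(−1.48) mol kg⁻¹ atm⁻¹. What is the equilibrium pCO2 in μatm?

KH = 10^(−1.48) = 3.311×10^-2 mol kg⁻¹ atm⁻¹
pCO2 = [CO2*]/KH = 45.4×10^-6 / 3.311×10^-2 = 1.37×10^-3 atm = 1370 μatm

pCO2 = 1370 μatm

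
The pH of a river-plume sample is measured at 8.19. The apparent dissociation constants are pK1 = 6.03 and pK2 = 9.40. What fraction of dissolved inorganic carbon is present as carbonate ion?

α₂ = 1 / (1 + [H⁺]/K2 + [H⁺]²/(K1K2)) = 1 / (1 + 10^+1.21 + 10^-0.95)
   = 1 / (1 + 16.218 + 0.11220) = 1/17.330 = 0.05770

α₂ = 0.0577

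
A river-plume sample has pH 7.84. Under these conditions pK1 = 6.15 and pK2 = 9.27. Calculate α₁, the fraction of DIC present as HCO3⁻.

α₁ = 1 / (1 + [H⁺]/K1 + K2/[H⁺]) = 1 / (1 + 10^-1.69 + 10^-1.43)
   = 1 / (1 + 0.020417 + 0.037154) = 1/1.0576 = 0.9456

α₁ = 0.946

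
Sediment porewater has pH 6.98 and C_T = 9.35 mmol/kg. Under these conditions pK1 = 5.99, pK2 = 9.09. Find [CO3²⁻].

α₂ = 1 / (1 + [H⁺]/K2 + [H⁺]²/(K1K2)) = 1 / (1 + 10^+2.11 + 10^+1.12)
   = 1 / (1 + 128.82 + 13.183) = 1/143.01 = 0.006993
[CO3²⁻] = α₂ × DIC = 0.006993 × 9.35 = 0.0654 mmol/kg

[CO3²⁻] = 0.0654 mmol/kg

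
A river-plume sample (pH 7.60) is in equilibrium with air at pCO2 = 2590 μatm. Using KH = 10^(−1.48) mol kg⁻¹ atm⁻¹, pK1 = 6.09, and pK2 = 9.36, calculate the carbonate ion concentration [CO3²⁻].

[CO2*] = KH · pCO2 = 10^(−1.48) × 2590×10^-6 = 8.576×10^-5 mol/kg
α₀ = 1/(1 + K1/[H⁺] + K1K2/[H⁺]²) = 1/(1 + 10^+1.51 + 10^-0.25) = 0.02948
DIC = [CO2*]/α₀ = 8.576×10^-5 / 0.02948 = 2.909 mmol/kg
[CO3²⁻] = α₂·DIC; α₂ = 0.01658, so [CO3²⁻] = 0.01658 × 2.909 = 0.0482 mmol/kg

[CO3²⁻] = 0.0482 mmol/kg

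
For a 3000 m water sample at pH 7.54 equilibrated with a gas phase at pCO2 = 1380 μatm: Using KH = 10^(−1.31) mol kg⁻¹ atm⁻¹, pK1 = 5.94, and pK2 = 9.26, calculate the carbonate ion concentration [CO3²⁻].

[CO2*] = KH · pCO2 = 10^(−1.31) × 1380×10^-6 = 6.759×10^-5 mol/kg
α₀ = 1/(1 + K1/[H⁺] + K1K2/[H⁺]²) = 1/(1 + 10^+1.60 + 10^-0.12) = 0.02406
DIC = [CO2*]/α₀ = 6.759×10^-5 / 0.02406 = 2.810 mmol/kg
[CO3²⁻] = α₂·DIC; α₂ = 0.01825, so [CO3²⁻] = 0.01825 × 2.810 = 0.0513 mmol/kg

[CO3²⁻] = 0.0513 mmol/kg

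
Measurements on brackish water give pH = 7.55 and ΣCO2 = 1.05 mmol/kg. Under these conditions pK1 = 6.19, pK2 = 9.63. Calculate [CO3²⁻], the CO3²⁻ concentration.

[CO3²⁻] = 8.30 μmol/kg

α₂ = 1 / (1 + [H⁺]/K2 + [H⁺]²/(K1K2)) = 1 / (1 + 10^+2.08 + 10^+0.72)
   = 1 / (1 + 120.23 + 5.2481) = 1/126.47 = 0.007907
[CO3²⁻] = α₂ × DIC = 0.007907 × 1.05 = 0.00830 mmol/kg = 8.30 μmol/kg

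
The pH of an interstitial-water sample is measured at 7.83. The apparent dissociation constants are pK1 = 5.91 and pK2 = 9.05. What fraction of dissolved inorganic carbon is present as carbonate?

α₂ = 1 / (1 + [H⁺]/K2 + [H⁺]²/(K1K2)) = 1 / (1 + 10^+1.22 + 10^-0.70)
   = 1 / (1 + 16.596 + 0.19953) = 1/17.795 = 0.05619

α₂ = 0.0562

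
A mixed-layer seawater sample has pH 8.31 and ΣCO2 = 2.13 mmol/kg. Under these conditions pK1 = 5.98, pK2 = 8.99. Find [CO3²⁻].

[CO3²⁻] = 0.367 mmol/kg

α₂ = 1 / (1 + [H⁺]/K2 + [H⁺]²/(K1K2)) = 1 / (1 + 10^+0.68 + 10^-1.65)
   = 1 / (1 + 4.7863 + 0.022387) = 1/5.8087 = 0.1722
[CO3²⁻] = α₂ × DIC = 0.1722 × 2.13 = 0.367 mmol/kg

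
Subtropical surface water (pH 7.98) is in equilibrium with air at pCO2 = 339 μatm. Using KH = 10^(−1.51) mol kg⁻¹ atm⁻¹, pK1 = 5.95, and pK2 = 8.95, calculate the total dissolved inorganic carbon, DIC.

[CO2*] = KH · pCO2 = 10^(−1.51) × 339×10^-6 = 1.048×10^-5 mol/kg
α₀ = 1/(1 + K1/[H⁺] + K1K2/[H⁺]²) = 1/(1 + 10^+2.03 + 10^+1.06) = 0.008359
DIC = [CO2*]/α₀ = 1.048×10^-5 / 0.008359 = 1.25 mmol/kg

DIC = 1.25 mmol/kg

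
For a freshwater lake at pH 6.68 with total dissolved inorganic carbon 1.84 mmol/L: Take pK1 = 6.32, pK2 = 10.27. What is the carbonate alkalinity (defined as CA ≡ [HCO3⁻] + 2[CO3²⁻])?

CA = [HCO3⁻] + 2[CO3²⁻] = (α₁ + 2α₂)·DIC
At pH 6.68: [H⁺]/K1 = 10^-0.36 = 0.43652, K2/[H⁺] = 10^-3.59 = 0.00025704
α₁ = 1/(1 + 0.43652 + 0.00025704) = 1/1.4368 = 0.6960; α₂ = α₁·K2/[H⁺] = 0.0001789
α₁ + 2α₂ = 0.6964
CA = 0.6964 × 1.84 = 1.28 mmol/L

CA = 1.28 mmol/L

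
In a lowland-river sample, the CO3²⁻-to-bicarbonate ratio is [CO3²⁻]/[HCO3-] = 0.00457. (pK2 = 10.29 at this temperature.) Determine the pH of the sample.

pH = 7.95

From K2 = [H⁺][CO3²⁻]/[HCO3-]:  pH = pK2 + log₁₀([CO3²⁻]/[HCO3-])
log₁₀(0.00457) = -2.340
pH = 10.29 + (-2.340) = 7.95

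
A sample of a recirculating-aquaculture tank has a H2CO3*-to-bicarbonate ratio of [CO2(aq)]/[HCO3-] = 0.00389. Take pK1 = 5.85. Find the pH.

pH = 8.26

From K1 = [H⁺][HCO3-]/[CO2(aq)]:  pH = pK1 − log₁₀([CO2(aq)]/[HCO3-])
log₁₀(0.00389) = -2.410
pH = 5.85 − (-2.410) = 8.26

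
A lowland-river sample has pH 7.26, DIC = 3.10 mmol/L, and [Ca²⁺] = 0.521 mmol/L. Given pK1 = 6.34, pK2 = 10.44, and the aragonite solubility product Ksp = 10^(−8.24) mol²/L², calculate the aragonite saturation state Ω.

Ω = 0.165

α₂ = 1 / (1 + [H⁺]/K2 + [H⁺]²/(K1K2)) = 1 / (1 + 10^+3.18 + 10^+2.26)
   = 1 / (1 + 1513.6 + 181.97) = 1/1696.5 = 0.0005894
[CO3²⁻] = α₂ × DIC = 0.0005894 × 3.10 = 0.001827 mmol/L = 1.827 μmol/L
Ksp = 10^(−8.24) = 5.754×10^-9
Ω = [Ca²⁺][CO3²⁻]/Ksp = (0.521×10^-3)(1.827×10^-6) / 5.754×10^-9 = 0.165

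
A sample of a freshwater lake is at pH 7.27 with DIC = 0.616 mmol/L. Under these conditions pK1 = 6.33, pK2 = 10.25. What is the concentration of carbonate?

[CO3²⁻] = 0.578 μmol/L

α₂ = 1 / (1 + [H⁺]/K2 + [H⁺]²/(K1K2)) = 1 / (1 + 10^+2.98 + 10^+2.04)
   = 1 / (1 + 954.99 + 109.65) = 1/1065.6 = 0.0009384
[CO3²⁻] = α₂ × DIC = 0.0009384 × 0.616 = 0.000578 mmol/L = 0.578 μmol/L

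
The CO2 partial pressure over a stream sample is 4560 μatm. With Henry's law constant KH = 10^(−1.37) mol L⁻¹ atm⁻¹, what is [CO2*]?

KH = 10^(−1.37) = 4.266×10^-2 mol L⁻¹ atm⁻¹
[CO2*] = KH · pCO2 = 4.266×10^-2 × 4560×10^-6 atm = 1.95×10^-4 mol/L

[CO2*] = 195 μmol/L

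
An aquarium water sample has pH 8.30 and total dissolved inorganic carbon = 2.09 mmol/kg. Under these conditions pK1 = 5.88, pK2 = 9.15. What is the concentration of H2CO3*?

[CO2*] = 6.94 μmol/kg

α₀ = 1 / (1 + K1/[H⁺] + K1K2/[H⁺]²) = 1 / (1 + 10^+2.42 + 10^+1.57)
   = 1 / (1 + 263.03 + 37.154) = 1/301.18 = 0.003320
[CO2*] = α₀ × DIC = 0.003320 × 2.09 = 0.00694 mmol/kg = 6.94 μmol/kg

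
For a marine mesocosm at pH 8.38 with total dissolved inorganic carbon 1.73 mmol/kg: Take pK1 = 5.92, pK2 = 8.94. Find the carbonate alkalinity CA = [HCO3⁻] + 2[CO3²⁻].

CA = 2.10 mmol/kg

CA = [HCO3⁻] + 2[CO3²⁻] = (α₁ + 2α₂)·DIC
At pH 8.38: [H⁺]/K1 = 10^-2.46 = 0.0034674, K2/[H⁺] = 10^-0.56 = 0.27542
α₁ = 1/(1 + 0.0034674 + 0.27542) = 1/1.2789 = 0.7819; α₂ = α₁·K2/[H⁺] = 0.2154
α₁ + 2α₂ = 1.2126
CA = 1.2126 × 1.73 = 2.10 mmol/kg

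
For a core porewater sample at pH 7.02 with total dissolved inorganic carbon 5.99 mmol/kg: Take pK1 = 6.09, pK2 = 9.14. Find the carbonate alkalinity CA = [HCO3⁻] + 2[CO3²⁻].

CA = 5.40 mmol/kg

CA = [HCO3⁻] + 2[CO3²⁻] = (α₁ + 2α₂)·DIC
At pH 7.02: [H⁺]/K1 = 10^-0.93 = 0.11749, K2/[H⁺] = 10^-2.12 = 0.0075858
α₁ = 1/(1 + 0.11749 + 0.0075858) = 1/1.1251 = 0.8888; α₂ = α₁·K2/[H⁺] = 0.006742
α₁ + 2α₂ = 0.9023
CA = 0.9023 × 5.99 = 5.40 mmol/kg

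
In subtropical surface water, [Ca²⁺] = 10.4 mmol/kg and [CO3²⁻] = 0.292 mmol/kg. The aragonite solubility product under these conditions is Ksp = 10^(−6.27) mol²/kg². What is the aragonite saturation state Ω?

Ksp = 10^(−6.27) = 5.370×10^-7
Ω = [Ca²⁺][CO3²⁻]/Ksp = (10.4×10^-3)(0.292×10^-3) / 5.370×10^-7 = 5.65

Ω = 5.65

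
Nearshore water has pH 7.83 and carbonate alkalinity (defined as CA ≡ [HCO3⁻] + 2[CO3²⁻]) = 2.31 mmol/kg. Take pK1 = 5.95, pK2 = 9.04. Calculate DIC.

CA = [HCO3⁻] + 2[CO3²⁻] = (α₁ + 2α₂)·DIC
At pH 7.83: [H⁺]/K1 = 10^-1.88 = 0.013183, K2/[H⁺] = 10^-1.21 = 0.061660
α₁ = 1/(1 + 0.013183 + 0.061660) = 1/1.0748 = 0.9304; α₂ = α₁·K2/[H⁺] = 0.05737
α₁ + 2α₂ = 1.0451
DIC = CA / (α₁ + 2α₂) = 2.31 / 1.0451 = 2.21 mmol/kg

DIC = 2.21 mmol/kg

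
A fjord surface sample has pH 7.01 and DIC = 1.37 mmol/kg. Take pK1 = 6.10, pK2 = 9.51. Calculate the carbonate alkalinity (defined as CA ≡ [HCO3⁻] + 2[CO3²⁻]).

CA = 1.22 mmol/kg

CA = [HCO3⁻] + 2[CO3²⁻] = (α₁ + 2α₂)·DIC
At pH 7.01: [H⁺]/K1 = 10^-0.91 = 0.12303, K2/[H⁺] = 10^-2.50 = 0.0031623
α₁ = 1/(1 + 0.12303 + 0.0031623) = 1/1.1262 = 0.8880; α₂ = α₁·K2/[H⁺] = 0.002808
α₁ + 2α₂ = 0.8936
CA = 0.8936 × 1.37 = 1.22 mmol/kg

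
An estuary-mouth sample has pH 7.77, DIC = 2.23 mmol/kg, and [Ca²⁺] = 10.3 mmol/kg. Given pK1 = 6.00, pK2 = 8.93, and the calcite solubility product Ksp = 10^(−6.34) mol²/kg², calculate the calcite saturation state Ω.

α₂ = 1 / (1 + [H⁺]/K2 + [H⁺]²/(K1K2)) = 1 / (1 + 10^+1.16 + 10^-0.61)
   = 1 / (1 + 14.454 + 0.24547) = 1/15.700 = 0.06369
[CO3²⁻] = α₂ × DIC = 0.06369 × 2.23 = 0.1420 mmol/kg
Ksp = 10^(−6.34) = 4.571×10^-7
Ω = [Ca²⁺][CO3²⁻]/Ksp = (10.3×10^-3)(1.420×10^-4) / 4.571×10^-7 = 3.20

Ω = 3.20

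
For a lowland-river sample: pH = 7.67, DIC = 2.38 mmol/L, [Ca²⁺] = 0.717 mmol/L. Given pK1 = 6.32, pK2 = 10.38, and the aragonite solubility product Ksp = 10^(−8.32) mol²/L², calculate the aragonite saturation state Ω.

α₂ = 1 / (1 + [H⁺]/K2 + [H⁺]²/(K1K2)) = 1 / (1 + 10^+2.71 + 10^+1.36)
   = 1 / (1 + 512.86 + 22.909) = 1/536.77 = 0.001863
[CO3²⁻] = α₂ × DIC = 0.001863 × 2.38 = 0.004434 mmol/L = 4.434 μmol/L
Ksp = 10^(−8.32) = 4.786×10^-9
Ω = [Ca²⁺][CO3²⁻]/Ksp = (0.717×10^-3)(4.434×10^-6) / 4.786×10^-9 = 0.664

Ω = 0.664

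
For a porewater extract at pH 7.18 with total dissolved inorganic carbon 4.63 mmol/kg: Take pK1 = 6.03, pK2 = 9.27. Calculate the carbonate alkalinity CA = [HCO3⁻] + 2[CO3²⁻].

CA = 4.36 mmol/kg

CA = [HCO3⁻] + 2[CO3²⁻] = (α₁ + 2α₂)·DIC
At pH 7.18: [H⁺]/K1 = 10^-1.15 = 0.070795, K2/[H⁺] = 10^-2.09 = 0.0081283
α₁ = 1/(1 + 0.070795 + 0.0081283) = 1/1.0789 = 0.9269; α₂ = α₁·K2/[H⁺] = 0.007534
α₁ + 2α₂ = 0.9419
CA = 0.9419 × 4.63 = 4.36 mmol/kg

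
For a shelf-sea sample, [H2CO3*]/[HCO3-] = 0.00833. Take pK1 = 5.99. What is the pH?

pH = 8.07

From K1 = [H⁺][HCO3-]/[H2CO3*]:  pH = pK1 − log₁₀([H2CO3*]/[HCO3-])
log₁₀(0.00833) = -2.079
pH = 5.99 − (-2.079) = 8.07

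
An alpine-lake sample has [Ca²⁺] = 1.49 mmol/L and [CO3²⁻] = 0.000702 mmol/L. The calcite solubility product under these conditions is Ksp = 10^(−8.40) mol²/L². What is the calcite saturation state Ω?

Ω = 0.263

Ksp = 10^(−8.40) = 3.981×10^-9
Ω = [Ca²⁺][CO3²⁻]/Ksp = (1.49×10^-3)(0.000702×10^-3) / 3.981×10^-9 = 0.263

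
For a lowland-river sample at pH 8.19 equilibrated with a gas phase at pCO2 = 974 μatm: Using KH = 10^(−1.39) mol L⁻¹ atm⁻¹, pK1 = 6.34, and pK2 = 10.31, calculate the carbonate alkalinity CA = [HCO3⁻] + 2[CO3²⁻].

CA = 2.85 mmol/L

[CO2*] = KH · pCO2 = 10^(−1.39) × 974×10^-6 = 3.968×10^-5 mol/L
α₀ = 1/(1 + K1/[H⁺] + K1K2/[H⁺]²) = 1/(1 + 10^+1.85 + 10^-0.27) = 0.01383
DIC = [CO2*]/α₀ = 3.968×10^-5 / 0.01383 = 2.870 mmol/L
CA = (α₁ + 2α₂)·DIC = (0.9788 + 2×0.007425) × 2.870 = 2.85 mmol/L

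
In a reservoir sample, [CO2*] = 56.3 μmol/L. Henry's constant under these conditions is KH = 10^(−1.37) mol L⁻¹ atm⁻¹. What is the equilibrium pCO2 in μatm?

KH = 10^(−1.37) = 4.266×10^-2 mol L⁻¹ atm⁻¹
pCO2 = [CO2*]/KH = 56.3×10^-6 / 4.266×10^-2 = 1.32×10^-3 atm = 1320 μatm

pCO2 = 1320 μatm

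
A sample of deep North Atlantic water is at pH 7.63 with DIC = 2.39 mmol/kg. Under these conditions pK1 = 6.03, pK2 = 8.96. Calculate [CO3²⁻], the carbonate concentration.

α₂ = 1 / (1 + [H⁺]/K2 + [H⁺]²/(K1K2)) = 1 / (1 + 10^+1.33 + 10^-0.27)
   = 1 / (1 + 21.380 + 0.53703) = 1/22.917 = 0.04364
[CO3²⁻] = α₂ × DIC = 0.04364 × 2.39 = 0.104 mmol/kg

[CO3²⁻] = 0.104 mmol/kg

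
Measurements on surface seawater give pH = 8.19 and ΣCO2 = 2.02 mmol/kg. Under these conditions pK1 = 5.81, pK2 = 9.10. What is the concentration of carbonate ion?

[CO3²⁻] = 0.220 mmol/kg

α₂ = 1 / (1 + [H⁺]/K2 + [H⁺]²/(K1K2)) = 1 / (1 + 10^+0.91 + 10^-1.47)
   = 1 / (1 + 8.1283 + 0.033884) = 1/9.1622 = 0.1091
[CO3²⁻] = α₂ × DIC = 0.1091 × 2.02 = 0.220 mmol/kg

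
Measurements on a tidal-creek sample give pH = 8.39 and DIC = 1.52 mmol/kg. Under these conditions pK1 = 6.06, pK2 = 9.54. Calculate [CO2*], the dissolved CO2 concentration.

α₀ = 1 / (1 + K1/[H⁺] + K1K2/[H⁺]²) = 1 / (1 + 10^+2.33 + 10^+1.18)
   = 1 / (1 + 213.80 + 15.136) = 1/229.93 = 0.004349
[CO2*] = α₀ × DIC = 0.004349 × 1.52 = 0.00661 mmol/kg = 6.61 μmol/kg

[CO2*] = 6.61 μmol/kg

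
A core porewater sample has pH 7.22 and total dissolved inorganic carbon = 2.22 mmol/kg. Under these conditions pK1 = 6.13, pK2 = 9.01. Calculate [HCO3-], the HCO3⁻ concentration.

[HCO3⁻] = 2.02 mmol/kg

α₁ = 1 / (1 + [H⁺]/K1 + K2/[H⁺]) = 1 / (1 + 10^-1.09 + 10^-1.79)
   = 1 / (1 + 0.081283 + 0.016218) = 1/1.0975 = 0.9112
[HCO3⁻] = α₁ × DIC = 0.9112 × 2.22 = 2.02 mmol/kg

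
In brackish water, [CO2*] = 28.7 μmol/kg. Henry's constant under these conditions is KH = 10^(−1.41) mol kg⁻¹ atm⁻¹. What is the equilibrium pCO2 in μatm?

KH = 10^(−1.41) = 3.890×10^-2 mol kg⁻¹ atm⁻¹
pCO2 = [CO2*]/KH = 28.7×10^-6 / 3.890×10^-2 = 7.38×10^-4 atm = 738 μatm

pCO2 = 738 μatm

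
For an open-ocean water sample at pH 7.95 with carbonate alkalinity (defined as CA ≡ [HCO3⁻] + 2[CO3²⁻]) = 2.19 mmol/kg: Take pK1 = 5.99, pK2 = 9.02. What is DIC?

CA = [HCO3⁻] + 2[CO3²⁻] = (α₁ + 2α₂)·DIC
At pH 7.95: [H⁺]/K1 = 10^-1.96 = 0.010965, K2/[H⁺] = 10^-1.07 = 0.085114
α₁ = 1/(1 + 0.010965 + 0.085114) = 1/1.0961 = 0.9123; α₂ = α₁·K2/[H⁺] = 0.07765
α₁ + 2α₂ = 1.0676
DIC = CA / (α₁ + 2α₂) = 2.19 / 1.0676 = 2.05 mmol/kg

DIC = 2.05 mmol/kg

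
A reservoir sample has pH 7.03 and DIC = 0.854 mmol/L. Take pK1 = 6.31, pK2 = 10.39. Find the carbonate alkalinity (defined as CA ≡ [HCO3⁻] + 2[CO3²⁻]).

CA = [HCO3⁻] + 2[CO3²⁻] = (α₁ + 2α₂)·DIC
At pH 7.03: [H⁺]/K1 = 10^-0.72 = 0.19055, K2/[H⁺] = 10^-3.36 = 0.00043652
α₁ = 1/(1 + 0.19055 + 0.00043652) = 1/1.1910 = 0.8396; α₂ = α₁·K2/[H⁺] = 0.0003665
α₁ + 2α₂ = 0.8404
CA = 0.8404 × 0.854 = 0.718 mmol/L

CA = 0.718 mmol/L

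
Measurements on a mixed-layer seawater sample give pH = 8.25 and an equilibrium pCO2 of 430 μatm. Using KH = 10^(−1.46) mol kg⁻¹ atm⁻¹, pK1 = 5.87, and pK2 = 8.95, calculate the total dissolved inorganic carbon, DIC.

[CO2*] = KH · pCO2 = 10^(−1.46) × 430×10^-6 = 1.491×10^-5 mol/kg
α₀ = 1/(1 + K1/[H⁺] + K1K2/[H⁺]²) = 1/(1 + 10^+2.38 + 10^+1.68) = 0.003463
DIC = [CO2*]/α₀ = 1.491×10^-5 / 0.003463 = 4.31 mmol/kg

DIC = 4.31 mmol/kg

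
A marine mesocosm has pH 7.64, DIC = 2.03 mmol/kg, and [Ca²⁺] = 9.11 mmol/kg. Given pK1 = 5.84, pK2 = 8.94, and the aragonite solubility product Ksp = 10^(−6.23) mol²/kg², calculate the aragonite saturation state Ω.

α₂ = 1 / (1 + [H⁺]/K2 + [H⁺]²/(K1K2)) = 1 / (1 + 10^+1.30 + 10^-0.50)
   = 1 / (1 + 19.953 + 0.31623) = 1/21.269 = 0.04702
[CO3²⁻] = α₂ × DIC = 0.04702 × 2.03 = 0.09544 mmol/kg
Ksp = 10^(−6.23) = 5.888×10^-7
Ω = [Ca²⁺][CO3²⁻]/Ksp = (9.11×10^-3)(9.544×10^-5) / 5.888×10^-7 = 1.48

Ω = 1.48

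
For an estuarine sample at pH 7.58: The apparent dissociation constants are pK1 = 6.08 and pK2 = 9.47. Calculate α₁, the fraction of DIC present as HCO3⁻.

α₁ = 0.957

α₁ = 1 / (1 + [H⁺]/K1 + K2/[H⁺]) = 1 / (1 + 10^-1.50 + 10^-1.89)
   = 1 / (1 + 0.031623 + 0.012882) = 1/1.0445 = 0.9574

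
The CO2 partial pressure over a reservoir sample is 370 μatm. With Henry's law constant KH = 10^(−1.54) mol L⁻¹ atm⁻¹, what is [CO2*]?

KH = 10^(−1.54) = 2.884×10^-2 mol L⁻¹ atm⁻¹
[CO2*] = KH · pCO2 = 2.884×10^-2 × 370×10^-6 atm = 1.07×10^-5 mol/L

[CO2*] = 10.7 μmol/L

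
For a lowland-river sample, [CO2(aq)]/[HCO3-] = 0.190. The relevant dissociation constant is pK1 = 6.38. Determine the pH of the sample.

From K1 = [H⁺][HCO3-]/[CO2(aq)]:  pH = pK1 − log₁₀([CO2(aq)]/[HCO3-])
log₁₀(0.190) = -0.721
pH = 6.38 − (-0.721) = 7.10

pH = 7.10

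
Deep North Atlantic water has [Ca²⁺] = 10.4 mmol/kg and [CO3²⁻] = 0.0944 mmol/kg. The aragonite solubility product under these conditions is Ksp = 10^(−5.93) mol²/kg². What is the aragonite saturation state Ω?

Ω = 0.836

Ksp = 10^(−5.93) = 1.175×10^-6
Ω = [Ca²⁺][CO3²⁻]/Ksp = (10.4×10^-3)(0.0944×10^-3) / 1.175×10^-6 = 0.836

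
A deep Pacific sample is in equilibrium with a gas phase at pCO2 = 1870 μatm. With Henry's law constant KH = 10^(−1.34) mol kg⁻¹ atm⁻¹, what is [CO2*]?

KH = 10^(−1.34) = 4.571×10^-2 mol kg⁻¹ atm⁻¹
[CO2*] = KH · pCO2 = 4.571×10^-2 × 1870×10^-6 atm = 8.55×10^-5 mol/kg

[CO2*] = 85.5 μmol/kg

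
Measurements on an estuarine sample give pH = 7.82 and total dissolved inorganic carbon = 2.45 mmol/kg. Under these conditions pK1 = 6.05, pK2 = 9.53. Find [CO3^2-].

α₂ = 1 / (1 + [H⁺]/K2 + [H⁺]²/(K1K2)) = 1 / (1 + 10^+1.71 + 10^-0.06)
   = 1 / (1 + 51.286 + 0.87096) = 1/53.157 = 0.01881
[CO3²⁻] = α₂ × DIC = 0.01881 × 2.45 = 0.0461 mmol/kg

[CO3²⁻] = 0.0461 mmol/kg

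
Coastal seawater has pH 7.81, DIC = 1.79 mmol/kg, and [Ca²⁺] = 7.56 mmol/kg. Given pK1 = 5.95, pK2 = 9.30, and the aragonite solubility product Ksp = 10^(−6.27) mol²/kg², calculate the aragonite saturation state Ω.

Ω = 0.779

α₂ = 1 / (1 + [H⁺]/K2 + [H⁺]²/(K1K2)) = 1 / (1 + 10^+1.49 + 10^-0.37)
   = 1 / (1 + 30.903 + 0.42658) = 1/32.330 = 0.03093
[CO3²⁻] = α₂ × DIC = 0.03093 × 1.79 = 0.05537 mmol/kg
Ksp = 10^(−6.27) = 5.370×10^-7
Ω = [Ca²⁺][CO3²⁻]/Ksp = (7.56×10^-3)(5.537×10^-5) / 5.370×10^-7 = 0.779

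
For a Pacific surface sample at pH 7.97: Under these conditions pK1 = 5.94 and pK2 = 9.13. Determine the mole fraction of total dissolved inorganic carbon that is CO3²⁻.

α₂ = 1 / (1 + [H⁺]/K2 + [H⁺]²/(K1K2)) = 1 / (1 + 10^+1.16 + 10^-0.87)
   = 1 / (1 + 14.454 + 0.13490) = 1/15.589 = 0.06415

α₂ = 0.0641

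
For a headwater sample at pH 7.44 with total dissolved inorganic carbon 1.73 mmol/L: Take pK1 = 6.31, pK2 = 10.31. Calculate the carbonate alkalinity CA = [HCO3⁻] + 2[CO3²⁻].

CA = 1.61 mmol/L

CA = [HCO3⁻] + 2[CO3²⁻] = (α₁ + 2α₂)·DIC
At pH 7.44: [H⁺]/K1 = 10^-1.13 = 0.074131, K2/[H⁺] = 10^-2.87 = 0.0013490
α₁ = 1/(1 + 0.074131 + 0.0013490) = 1/1.0755 = 0.9298; α₂ = α₁·K2/[H⁺] = 0.001254
α₁ + 2α₂ = 0.9323
CA = 0.9323 × 1.73 = 1.61 mmol/L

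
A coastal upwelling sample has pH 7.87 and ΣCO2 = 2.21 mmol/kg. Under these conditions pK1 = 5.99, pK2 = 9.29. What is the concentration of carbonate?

[CO3²⁻] = 0.0799 mmol/kg

α₂ = 1 / (1 + [H⁺]/K2 + [H⁺]²/(K1K2)) = 1 / (1 + 10^+1.42 + 10^-0.46)
   = 1 / (1 + 26.303 + 0.34674) = 1/27.649 = 0.03617
[CO3²⁻] = α₂ × DIC = 0.03617 × 2.21 = 0.0799 mmol/kg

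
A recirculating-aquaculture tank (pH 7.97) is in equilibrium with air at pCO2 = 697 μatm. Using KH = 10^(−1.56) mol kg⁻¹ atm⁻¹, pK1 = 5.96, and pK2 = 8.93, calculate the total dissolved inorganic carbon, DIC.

DIC = 2.20 mmol/kg

[CO2*] = KH · pCO2 = 10^(−1.56) × 697×10^-6 = 1.920×10^-5 mol/kg
α₀ = 1/(1 + K1/[H⁺] + K1K2/[H⁺]²) = 1/(1 + 10^+2.01 + 10^+1.05) = 0.008730
DIC = [CO2*]/α₀ = 1.920×10^-5 / 0.008730 = 2.20 mmol/kg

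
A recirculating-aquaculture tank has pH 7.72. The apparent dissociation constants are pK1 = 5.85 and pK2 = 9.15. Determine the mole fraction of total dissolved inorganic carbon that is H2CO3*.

α₀ = 0.0128

α₀ = 1 / (1 + K1/[H⁺] + K1K2/[H⁺]²) = 1 / (1 + 10^+1.87 + 10^+0.44)
   = 1 / (1 + 74.131 + 2.7542) = 1/77.885 = 0.01284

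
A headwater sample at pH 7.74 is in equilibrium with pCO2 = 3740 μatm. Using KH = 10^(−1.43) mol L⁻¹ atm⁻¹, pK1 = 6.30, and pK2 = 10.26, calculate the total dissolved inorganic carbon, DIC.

[CO2*] = KH · pCO2 = 10^(−1.43) × 3740×10^-6 = 1.390×10^-4 mol/L
α₀ = 1/(1 + K1/[H⁺] + K1K2/[H⁺]²) = 1/(1 + 10^+1.44 + 10^-1.08) = 0.03493
DIC = [CO2*]/α₀ = 1.390×10^-4 / 0.03493 = 3.98 mmol/L

DIC = 3.98 mmol/L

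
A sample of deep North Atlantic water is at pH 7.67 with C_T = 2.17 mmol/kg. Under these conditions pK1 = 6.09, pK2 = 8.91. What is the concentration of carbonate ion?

α₂ = 1 / (1 + [H⁺]/K2 + [H⁺]²/(K1K2)) = 1 / (1 + 10^+1.24 + 10^-0.34)
   = 1 / (1 + 17.378 + 0.45709) = 1/18.835 = 0.05309
[CO3²⁻] = α₂ × DIC = 0.05309 × 2.17 = 0.115 mmol/kg

[CO3²⁻] = 0.115 mmol/kg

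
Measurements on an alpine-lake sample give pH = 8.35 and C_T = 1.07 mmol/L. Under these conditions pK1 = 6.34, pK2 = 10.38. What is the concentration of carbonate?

α₂ = 1 / (1 + [H⁺]/K2 + [H⁺]²/(K1K2)) = 1 / (1 + 10^+2.03 + 10^+0.02)
   = 1 / (1 + 107.15 + 1.0471) = 1/109.20 = 0.009158
[CO3²⁻] = α₂ × DIC = 0.009158 × 1.07 = 0.00980 mmol/L = 9.80 μmol/L

[CO3²⁻] = 9.80 μmol/L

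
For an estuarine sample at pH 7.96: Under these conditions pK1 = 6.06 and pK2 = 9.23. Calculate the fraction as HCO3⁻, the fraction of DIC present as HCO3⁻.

α₁ = 1 / (1 + [H⁺]/K1 + K2/[H⁺]) = 1 / (1 + 10^-1.90 + 10^-1.27)
   = 1 / (1 + 0.012589 + 0.053703) = 1/1.0663 = 0.9378

α₁ = 0.938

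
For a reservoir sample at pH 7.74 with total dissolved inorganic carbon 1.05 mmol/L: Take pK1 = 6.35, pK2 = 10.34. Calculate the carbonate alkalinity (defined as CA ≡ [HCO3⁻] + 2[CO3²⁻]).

CA = 1.01 mmol/L

CA = [HCO3⁻] + 2[CO3²⁻] = (α₁ + 2α₂)·DIC
At pH 7.74: [H⁺]/K1 = 10^-1.39 = 0.040738, K2/[H⁺] = 10^-2.60 = 0.0025119
α₁ = 1/(1 + 0.040738 + 0.0025119) = 1/1.0432 = 0.9585; α₂ = α₁·K2/[H⁺] = 0.002408
α₁ + 2α₂ = 0.9634
CA = 0.9634 × 1.05 = 1.01 mmol/L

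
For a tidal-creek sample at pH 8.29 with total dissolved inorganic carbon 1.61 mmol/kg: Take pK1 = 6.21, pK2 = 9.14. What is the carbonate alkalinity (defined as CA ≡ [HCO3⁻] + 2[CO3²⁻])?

CA = [HCO3⁻] + 2[CO3²⁻] = (α₁ + 2α₂)·DIC
At pH 8.29: [H⁺]/K1 = 10^-2.08 = 0.0083176, K2/[H⁺] = 10^-0.85 = 0.14125
α₁ = 1/(1 + 0.0083176 + 0.14125) = 1/1.1496 = 0.8699; α₂ = α₁·K2/[H⁺] = 0.1229
α₁ + 2α₂ = 1.1156
CA = 1.1156 × 1.61 = 1.80 mmol/kg

CA = 1.80 mmol/kg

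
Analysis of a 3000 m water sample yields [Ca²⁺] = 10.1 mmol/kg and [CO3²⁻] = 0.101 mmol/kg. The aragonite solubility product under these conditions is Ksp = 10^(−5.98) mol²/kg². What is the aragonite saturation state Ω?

Ksp = 10^(−5.98) = 1.047×10^-6
Ω = [Ca²⁺][CO3²⁻]/Ksp = (10.1×10^-3)(0.101×10^-3) / 1.047×10^-6 = 0.974

Ω = 0.974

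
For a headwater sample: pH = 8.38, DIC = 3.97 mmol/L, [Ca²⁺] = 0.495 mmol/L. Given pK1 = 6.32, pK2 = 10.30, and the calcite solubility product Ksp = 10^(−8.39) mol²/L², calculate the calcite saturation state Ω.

α₂ = 1 / (1 + [H⁺]/K2 + [H⁺]²/(K1K2)) = 1 / (1 + 10^+1.92 + 10^-0.14)
   = 1 / (1 + 83.176 + 0.72444) = 1/84.901 = 0.01178
[CO3²⁻] = α₂ × DIC = 0.01178 × 3.97 = 0.04676 mmol/L
Ksp = 10^(−8.39) = 4.074×10^-9
Ω = [Ca²⁺][CO3²⁻]/Ksp = (0.495×10^-3)(4.676×10^-5) / 4.074×10^-9 = 5.68

Ω = 5.68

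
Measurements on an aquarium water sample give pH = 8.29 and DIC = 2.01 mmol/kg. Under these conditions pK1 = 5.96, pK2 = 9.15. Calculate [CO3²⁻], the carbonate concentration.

[CO3²⁻] = 0.243 mmol/kg

α₂ = 1 / (1 + [H⁺]/K2 + [H⁺]²/(K1K2)) = 1 / (1 + 10^+0.86 + 10^-1.47)
   = 1 / (1 + 7.2444 + 0.033884) = 1/8.2782 = 0.1208
[CO3²⁻] = α₂ × DIC = 0.1208 × 2.01 = 0.243 mmol/kg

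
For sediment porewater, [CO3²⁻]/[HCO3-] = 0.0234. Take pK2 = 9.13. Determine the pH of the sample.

pH = 7.50

From K2 = [H⁺][CO3²⁻]/[HCO3-]:  pH = pK2 + log₁₀([CO3²⁻]/[HCO3-])
log₁₀(0.0234) = -1.631
pH = 9.13 + (-1.631) = 7.50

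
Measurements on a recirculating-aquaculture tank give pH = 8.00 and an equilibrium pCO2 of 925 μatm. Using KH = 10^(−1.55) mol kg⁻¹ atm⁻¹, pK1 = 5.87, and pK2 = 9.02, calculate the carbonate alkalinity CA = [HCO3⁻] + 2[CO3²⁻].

CA = 4.19 mmol/kg

[CO2*] = KH · pCO2 = 10^(−1.55) × 925×10^-6 = 2.607×10^-5 mol/kg
α₀ = 1/(1 + K1/[H⁺] + K1K2/[H⁺]²) = 1/(1 + 10^+2.13 + 10^+1.11) = 0.006721
DIC = [CO2*]/α₀ = 2.607×10^-5 / 0.006721 = 3.879 mmol/kg
CA = (α₁ + 2α₂)·DIC = (0.9067 + 2×0.08659) × 3.879 = 4.19 mmol/kg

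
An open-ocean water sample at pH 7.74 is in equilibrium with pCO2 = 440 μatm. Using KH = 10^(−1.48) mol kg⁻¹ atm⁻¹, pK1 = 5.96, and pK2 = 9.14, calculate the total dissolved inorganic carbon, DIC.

DIC = 0.927 mmol/kg

[CO2*] = KH · pCO2 = 10^(−1.48) × 440×10^-6 = 1.457×10^-5 mol/kg
α₀ = 1/(1 + K1/[H⁺] + K1K2/[H⁺]²) = 1/(1 + 10^+1.78 + 10^+0.38) = 0.01571
DIC = [CO2*]/α₀ = 1.457×10^-5 / 0.01571 = 0.927 mmol/kg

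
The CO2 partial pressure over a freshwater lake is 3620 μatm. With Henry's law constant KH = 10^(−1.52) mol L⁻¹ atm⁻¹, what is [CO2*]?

[CO2*] = 109 μmol/L

KH = 10^(−1.52) = 3.020×10^-2 mol L⁻¹ atm⁻¹
[CO2*] = KH · pCO2 = 3.020×10^-2 × 3620×10^-6 atm = 1.09×10^-4 mol/L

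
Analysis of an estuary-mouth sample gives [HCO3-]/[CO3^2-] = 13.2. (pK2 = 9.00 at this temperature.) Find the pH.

pH = 7.88

From K2 = [H⁺][CO3^2-]/[HCO3-]:  pH = pK2 − log₁₀([HCO3-]/[CO3^2-])
log₁₀(13.2) = +1.121
pH = 9.00 − (+1.121) = 7.88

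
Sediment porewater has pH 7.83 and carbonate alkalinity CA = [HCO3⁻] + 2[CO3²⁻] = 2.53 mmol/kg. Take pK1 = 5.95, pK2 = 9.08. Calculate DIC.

CA = [HCO3⁻] + 2[CO3²⁻] = (α₁ + 2α₂)·DIC
At pH 7.83: [H⁺]/K1 = 10^-1.88 = 0.013183, K2/[H⁺] = 10^-1.25 = 0.056234
α₁ = 1/(1 + 0.013183 + 0.056234) = 1/1.0694 = 0.9351; α₂ = α₁·K2/[H⁺] = 0.05258
α₁ + 2α₂ = 1.0403
DIC = CA / (α₁ + 2α₂) = 2.53 / 1.0403 = 2.43 mmol/kg

DIC = 2.43 mmol/kg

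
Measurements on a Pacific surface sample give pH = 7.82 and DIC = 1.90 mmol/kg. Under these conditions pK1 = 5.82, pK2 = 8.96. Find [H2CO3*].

α₀ = 1 / (1 + K1/[H⁺] + K1K2/[H⁺]²) = 1 / (1 + 10^+2.00 + 10^+0.86)
   = 1 / (1 + 100.00 + 7.2444) = 1/108.24 = 0.009238
[CO2*] = α₀ × DIC = 0.009238 × 1.90 = 0.0176 mmol/kg = 17.6 μmol/kg

[CO2*] = 17.6 μmol/kg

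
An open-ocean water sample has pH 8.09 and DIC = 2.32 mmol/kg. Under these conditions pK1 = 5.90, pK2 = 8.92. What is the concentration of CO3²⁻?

α₂ = 1 / (1 + [H⁺]/K2 + [H⁺]²/(K1K2)) = 1 / (1 + 10^+0.83 + 10^-1.36)
   = 1 / (1 + 6.7608 + 0.043652) = 1/7.8045 = 0.1281
[CO3²⁻] = α₂ × DIC = 0.1281 × 2.32 = 0.297 mmol/kg

[CO3²⁻] = 0.297 mmol/kg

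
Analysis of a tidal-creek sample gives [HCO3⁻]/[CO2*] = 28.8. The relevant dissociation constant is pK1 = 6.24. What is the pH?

pH = 7.70

From K1 = [H⁺][HCO3⁻]/[CO2*]:  pH = pK1 + log₁₀([HCO3⁻]/[CO2*])
log₁₀(28.8) = +1.459
pH = 6.24 + (+1.459) = 7.70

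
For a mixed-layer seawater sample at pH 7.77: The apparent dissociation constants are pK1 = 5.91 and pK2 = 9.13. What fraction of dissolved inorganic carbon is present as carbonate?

α₂ = 0.0413

α₂ = 1 / (1 + [H⁺]/K2 + [H⁺]²/(K1K2)) = 1 / (1 + 10^+1.36 + 10^-0.50)
   = 1 / (1 + 22.909 + 0.31623) = 1/24.225 = 0.04128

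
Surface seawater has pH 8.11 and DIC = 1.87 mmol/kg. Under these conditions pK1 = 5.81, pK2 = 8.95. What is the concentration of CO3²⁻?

[CO3²⁻] = 0.235 mmol/kg

α₂ = 1 / (1 + [H⁺]/K2 + [H⁺]²/(K1K2)) = 1 / (1 + 10^+0.84 + 10^-1.46)
   = 1 / (1 + 6.9183 + 0.034674) = 1/7.9530 = 0.1257
[CO3²⁻] = α₂ × DIC = 0.1257 × 1.87 = 0.235 mmol/kg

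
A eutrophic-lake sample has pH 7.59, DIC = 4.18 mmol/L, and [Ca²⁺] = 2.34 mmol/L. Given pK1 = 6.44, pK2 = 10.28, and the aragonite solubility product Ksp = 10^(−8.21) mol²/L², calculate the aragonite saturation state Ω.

α₂ = 1 / (1 + [H⁺]/K2 + [H⁺]²/(K1K2)) = 1 / (1 + 10^+2.69 + 10^+1.54)
   = 1 / (1 + 489.78 + 34.674) = 1/525.45 = 0.001903
[CO3²⁻] = α₂ × DIC = 0.001903 × 4.18 = 0.007955 mmol/L = 7.955 μmol/L
Ksp = 10^(−8.21) = 6.166×10^-9
Ω = [Ca²⁺][CO3²⁻]/Ksp = (2.34×10^-3)(7.955×10^-6) / 6.166×10^-9 = 3.02

Ω = 3.02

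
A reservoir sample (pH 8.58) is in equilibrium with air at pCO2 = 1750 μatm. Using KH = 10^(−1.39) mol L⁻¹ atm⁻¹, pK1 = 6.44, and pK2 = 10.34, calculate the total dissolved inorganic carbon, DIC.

DIC = 10.1 mmol/L

[CO2*] = KH · pCO2 = 10^(−1.39) × 1750×10^-6 = 7.129×10^-5 mol/L
α₀ = 1/(1 + K1/[H⁺] + K1K2/[H⁺]²) = 1/(1 + 10^+2.14 + 10^+0.38) = 0.007070
DIC = [CO2*]/α₀ = 7.129×10^-5 / 0.007070 = 10.1 mmol/L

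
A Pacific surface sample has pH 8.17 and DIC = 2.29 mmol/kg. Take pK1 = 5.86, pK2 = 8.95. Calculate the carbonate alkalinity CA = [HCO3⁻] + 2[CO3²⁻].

CA = 2.61 mmol/kg

CA = [HCO3⁻] + 2[CO3²⁻] = (α₁ + 2α₂)·DIC
At pH 8.17: [H⁺]/K1 = 10^-2.31 = 0.0048978, K2/[H⁺] = 10^-0.78 = 0.16596
α₁ = 1/(1 + 0.0048978 + 0.16596) = 1/1.1709 = 0.8541; α₂ = α₁·K2/[H⁺] = 0.1417
α₁ + 2α₂ = 1.1376
CA = 1.1376 × 2.29 = 2.61 mmol/kg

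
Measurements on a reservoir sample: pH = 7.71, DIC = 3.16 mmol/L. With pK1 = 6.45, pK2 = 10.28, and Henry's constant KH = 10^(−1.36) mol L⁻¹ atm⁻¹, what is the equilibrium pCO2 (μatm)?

α₀ = 1 / (1 + K1/[H⁺] + K1K2/[H⁺]²) = 1 / (1 + 10^+1.26 + 10^-1.31)
   = 1 / (1 + 18.197 + 0.048978) = 1/19.246 = 0.05196
[CO2*] = α₀ × DIC = 0.05196 × 3.16 = 0.1642 mmol/L
pCO2 = [CO2*]/KH = 1.642×10^-4 / 4.365×10^-2 = 3760 μatm

pCO2 = 3760 μatm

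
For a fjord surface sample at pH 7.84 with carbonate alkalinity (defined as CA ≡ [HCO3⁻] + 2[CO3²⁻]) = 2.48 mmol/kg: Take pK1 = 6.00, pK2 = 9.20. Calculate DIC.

DIC = 2.41 mmol/kg

CA = [HCO3⁻] + 2[CO3²⁻] = (α₁ + 2α₂)·DIC
At pH 7.84: [H⁺]/K1 = 10^-1.84 = 0.014454, K2/[H⁺] = 10^-1.36 = 0.043652
α₁ = 1/(1 + 0.014454 + 0.043652) = 1/1.0581 = 0.9451; α₂ = α₁·K2/[H⁺] = 0.04125
α₁ + 2α₂ = 1.0276
DIC = CA / (α₁ + 2α₂) = 2.48 / 1.0276 = 2.41 mmol/kg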